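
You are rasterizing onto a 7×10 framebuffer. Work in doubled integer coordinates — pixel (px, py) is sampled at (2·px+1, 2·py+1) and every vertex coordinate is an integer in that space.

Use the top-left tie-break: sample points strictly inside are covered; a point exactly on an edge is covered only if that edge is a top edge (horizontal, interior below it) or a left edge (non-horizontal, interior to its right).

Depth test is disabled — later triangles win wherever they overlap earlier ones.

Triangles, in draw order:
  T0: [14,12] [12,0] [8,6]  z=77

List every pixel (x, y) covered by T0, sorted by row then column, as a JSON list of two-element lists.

T0:
  2·area = 60  (B↔C swapped to make it positive)
  edge (14, 12)→(8, 6): d=(-6,-6) top-left  bias=+0
  edge (8, 6)→(12, 0): d=(4,-6) top-left  bias=+0
  edge (12, 0)→(14, 12): d=(2,12) right/bottom  bias=-1
    (1,0)@(3, 1): e=[0,-50,110] → ·  [on edge]
    (2,1)@(5, 3): e=[0,-30,90] → ·  [on edge]
    (5,1)@(11, 3): e=[36,6,18] → #
    (6,1)@(13, 3): e=[48,18,-6] → ·
    (3,2)@(7, 5): e=[0,-10,70] → ·  [on edge]
    (4,2)@(9, 5): e=[12,2,46] → #
    (6,2)@(13, 5): e=[36,26,-2] → ·
    (4,3)@(9, 7): e=[0,10,50] → #  [on edge]
    (6,3)@(13, 7): e=[24,34,2] → #
    (4,4)@(9, 9): e=[-12,18,54] → ·
    (5,4)@(11, 9): e=[0,30,30] → #  [on edge]
    (5,5)@(11, 11): e=[-12,38,34] → ·
    (6,5)@(13, 11): e=[0,50,10] → #  [on edge]
  covered (9 px):
    · · · · · · ·
    · · · · · # ·
    · · · · # # ·
    · · · · # # #
    · · · · · # #
    · · · · · · #
    · · · · · · ·
    · · · · · · ·
    · · · · · · ·
    · · · · · · ·

Answer: [[5,1],[4,2],[5,2],[4,3],[5,3],[6,3],[5,4],[6,4],[6,5]]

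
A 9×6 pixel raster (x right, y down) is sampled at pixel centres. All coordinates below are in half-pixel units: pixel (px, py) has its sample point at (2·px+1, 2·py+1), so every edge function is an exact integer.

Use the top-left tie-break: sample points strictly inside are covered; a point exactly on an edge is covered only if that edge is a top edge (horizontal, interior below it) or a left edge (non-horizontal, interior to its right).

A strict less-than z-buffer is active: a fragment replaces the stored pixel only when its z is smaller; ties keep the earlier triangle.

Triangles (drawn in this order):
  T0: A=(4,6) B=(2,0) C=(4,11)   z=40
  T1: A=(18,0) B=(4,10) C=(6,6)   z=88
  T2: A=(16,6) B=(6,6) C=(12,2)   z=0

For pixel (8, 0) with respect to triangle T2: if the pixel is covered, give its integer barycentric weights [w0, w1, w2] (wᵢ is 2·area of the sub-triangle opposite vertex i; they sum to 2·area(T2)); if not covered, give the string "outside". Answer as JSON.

T0:
  2·area = 10  (B↔C swapped to make it positive)
  edge (4, 6)→(4, 11): d=(0,5) right/bottom  bias=-1
  edge (4, 11)→(2, 0): d=(-2,-11) top-left  bias=+0
  edge (2, 0)→(4, 6): d=(2,6) right/bottom  bias=-1
    (1,1)@(3, 3): e=[5,5,0] → .  [on edge]
    (1,2)@(3, 5): e=[5,1,4] → X
    (2,2)@(5, 5): e=[-5,23,-8] → .
    (1,3)@(3, 7): e=[5,-3,8] → .
    (2,4)@(5, 9): e=[-5,15,0] → .  [on edge]
  covered (1 px):
    . . . . . . . . .
    . . . . . . . . .
    . X . . . . . . .
    . . . . . . . . .
    . . . . . . . . .
    . . . . . . . . .
T1:
  2·area = 36
  edge (18, 0)→(4, 10): d=(-14,10) right/bottom  bias=-1
  edge (4, 10)→(6, 6): d=(2,-4) top-left  bias=+0
  edge (6, 6)→(18, 0): d=(12,-6) top-left  bias=+0
    (6,1)@(13, 3): e=[8,22,6] → X
    (7,1)@(15, 3): e=[-12,30,18] → .
    (4,2)@(9, 5): e=[20,10,6] → X
    (5,2)@(11, 5): e=[0,18,18] → .  [on edge]
    (6,2)@(13, 5): e=[-20,26,30] → .
    (3,3)@(7, 7): e=[12,6,18] → X
    (4,3)@(9, 7): e=[-8,14,30] → .
    (2,4)@(5, 9): e=[4,2,30] → X
    (3,4)@(7, 9): e=[-16,10,42] → .
    (2,5)@(5, 11): e=[-24,6,54] → .
  covered (4 px):
    . . . . . . . . .
    . . . . . . X . .
    . . . . X . . . .
    . . . X . . . . .
    . . X . . . . . .
    . . . . . . . . .
T2:
  2·area = 40
  edge (16, 6)→(6, 6): d=(-10,0) right/bottom  bias=-1
  edge (6, 6)→(12, 2): d=(6,-4) top-left  bias=+0
  edge (12, 2)→(16, 6): d=(4,4) right/bottom  bias=-1
    (5,0)@(11, 1): e=[50,-10,0] → .  [on edge]
    (5,1)@(11, 3): e=[30,2,8] → X
    (6,1)@(13, 3): e=[30,10,0] → .  [on edge]
    (4,2)@(9, 5): e=[10,6,24] → X
    (6,2)@(13, 5): e=[10,22,8] → X
    (7,2)@(15, 5): e=[10,30,0] → .  [on edge]
    (4,3)@(9, 7): e=[-10,18,32] → .
    (5,3)@(11, 7): e=[-10,26,24] → .
    (6,3)@(13, 7): e=[-10,34,16] → .
    (8,3)@(17, 7): e=[-10,50,0] → .  [on edge]
  covered (4 px):
    . . . . . . . . .
    . . . . . X . . .
    . . . . X X X . .
    . . . . . . . . .
    . . . . . . . . .
    . . . . . . . . .

Answer: "outside"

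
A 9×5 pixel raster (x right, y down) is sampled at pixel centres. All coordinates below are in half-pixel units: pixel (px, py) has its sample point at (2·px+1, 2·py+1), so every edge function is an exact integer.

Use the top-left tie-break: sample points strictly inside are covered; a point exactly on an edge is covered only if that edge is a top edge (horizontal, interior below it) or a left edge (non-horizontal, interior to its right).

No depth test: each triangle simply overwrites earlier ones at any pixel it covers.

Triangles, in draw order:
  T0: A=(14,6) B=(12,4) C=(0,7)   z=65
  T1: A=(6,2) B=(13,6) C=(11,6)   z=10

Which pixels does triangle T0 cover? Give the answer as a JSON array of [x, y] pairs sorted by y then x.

T0:
  2·area = 30  (B↔C swapped to make it positive)
  edge (14, 6)→(0, 7): d=(-14,1) right/bottom  bias=-1
  edge (0, 7)→(12, 4): d=(12,-3) top-left  bias=+0
  edge (12, 4)→(14, 6): d=(2,2) right/bottom  bias=-1
    (4,0)@(9, 1): e=[75,-45,0] → .  [on edge]
    (5,1)@(11, 3): e=[45,-15,0] → .  [on edge]
    (4,2)@(9, 5): e=[19,3,8] → X
    (5,2)@(11, 5): e=[17,9,4] → X
    (6,2)@(13, 5): e=[15,15,0] → .  [on edge]
    (4,3)@(9, 7): e=[-9,27,12] → .
    (5,3)@(11, 7): e=[-11,33,8] → .
    (7,3)@(15, 7): e=[-15,45,0] → .  [on edge]
    (8,4)@(17, 9): e=[-45,75,0] → .  [on edge]
  covered (2 px):
    . . . . . . . . .
    . . . . . . . . .
    . . . . X X . . .
    . . . . . . . . .
    . . . . . . . . .
T1:
  2·area = 8
  edge (6, 2)→(13, 6): d=(7,4) right/bottom  bias=-1
  edge (13, 6)→(11, 6): d=(-2,0) right/bottom  bias=-1
  edge (11, 6)→(6, 2): d=(-5,-4) top-left  bias=+0
    (5,2)@(11, 5): e=[1,2,5] → X
    (6,2)@(13, 5): e=[-7,2,13] → .
    (5,3)@(11, 7): e=[15,-2,-5] → .
  covered (1 px):
    . . . . . . . . .
    . . . . . . . . .
    . . . . . X . . .
    . . . . . . . . .
    . . . . . . . . .

Result: [[4,2],[5,2]]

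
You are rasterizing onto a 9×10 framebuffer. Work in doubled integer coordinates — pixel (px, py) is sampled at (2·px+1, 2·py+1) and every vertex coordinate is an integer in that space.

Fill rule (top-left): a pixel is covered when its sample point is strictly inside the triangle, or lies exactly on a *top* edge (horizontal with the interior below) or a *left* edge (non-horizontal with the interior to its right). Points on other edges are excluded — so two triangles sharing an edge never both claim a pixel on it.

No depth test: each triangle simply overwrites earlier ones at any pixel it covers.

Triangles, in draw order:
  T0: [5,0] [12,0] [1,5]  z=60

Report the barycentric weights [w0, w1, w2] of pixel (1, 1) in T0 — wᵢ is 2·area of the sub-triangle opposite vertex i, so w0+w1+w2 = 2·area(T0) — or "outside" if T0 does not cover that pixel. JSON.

T0:
  2·area = 35
  edge (5, 0)→(12, 0): d=(7,0) top-left  bias=+0
  edge (12, 0)→(1, 5): d=(-11,5) right/bottom  bias=-1
  edge (1, 5)→(5, 0): d=(4,-5) top-left  bias=+0
    (2,0)@(5, 1): e=[7,24,4] → #
    (3,0)@(7, 1): e=[7,14,14] → #
    (4,0)@(9, 1): e=[7,4,24] → #
    (5,0)@(11, 1): e=[7,-6,34] → ·
    (1,1)@(3, 3): e=[21,12,2] → #
    (3,1)@(7, 3): e=[21,-8,22] → ·
    (4,1)@(9, 3): e=[21,-18,32] → ·
    (0,2)@(1, 5): e=[35,0,0] → ·  [on edge]
    (1,2)@(3, 5): e=[35,-10,10] → ·
    (2,2)@(5, 5): e=[35,-20,20] → ·
  covered (5 px):
    · · # # # · · · ·
    · # # · · · · · ·
    · · · · · · · · ·
    · · · · · · · · ·
    · · · · · · · · ·
    · · · · · · · · ·
    · · · · · · · · ·
    · · · · · · · · ·
    · · · · · · · · ·
    · · · · · · · · ·

Final: [12,2,21]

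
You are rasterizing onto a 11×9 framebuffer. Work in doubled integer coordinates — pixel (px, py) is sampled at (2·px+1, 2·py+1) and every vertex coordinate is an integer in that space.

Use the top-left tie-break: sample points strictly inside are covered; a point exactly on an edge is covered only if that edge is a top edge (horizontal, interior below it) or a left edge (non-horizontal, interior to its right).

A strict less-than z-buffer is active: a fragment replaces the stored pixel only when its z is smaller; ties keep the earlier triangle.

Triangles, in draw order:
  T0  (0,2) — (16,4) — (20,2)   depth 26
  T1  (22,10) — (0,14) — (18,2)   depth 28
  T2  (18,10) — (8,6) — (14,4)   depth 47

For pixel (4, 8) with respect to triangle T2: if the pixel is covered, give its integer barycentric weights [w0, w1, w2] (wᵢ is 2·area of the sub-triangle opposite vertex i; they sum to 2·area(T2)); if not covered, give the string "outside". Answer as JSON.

T0:
  2·area = 40  (B↔C swapped to make it positive)
  edge (0, 2)→(20, 2): d=(20,0) top-left  bias=+0
  edge (20, 2)→(16, 4): d=(-4,2) right/bottom  bias=-1
  edge (16, 4)→(0, 2): d=(-16,-2) top-left  bias=+0
    (4,1)@(9, 3): e=[20,18,2] → █
    (5,1)@(11, 3): e=[20,14,6] → █
    (6,1)@(13, 3): e=[20,10,10] → █
    (7,1)@(15, 3): e=[20,6,14] → █
    (8,1)@(17, 3): e=[20,2,18] → █
    (9,1)@(19, 3): e=[20,-2,22] → ·
    (4,2)@(9, 5): e=[60,10,-30] → ·
    (5,2)@(11, 5): e=[60,6,-26] → ·
    (6,2)@(13, 5): e=[60,2,-22] → ·
    (7,2)@(15, 5): e=[60,-2,-18] → ·
    (8,2)@(17, 5): e=[60,-6,-14] → ·
  covered (5 px):
    · · · · · · · · · · ·
    · · · · █ █ █ █ █ · ·
    · · · · · · · · · · ·
    · · · · · · · · · · ·
    · · · · · · · · · · ·
    · · · · · · · · · · ·
    · · · · · · · · · · ·
    · · · · · · · · · · ·
    · · · · · · · · · · ·
T1:
  2·area = 192
  edge (22, 10)→(0, 14): d=(-22,4) right/bottom  bias=-1
  edge (0, 14)→(18, 2): d=(18,-12) top-left  bias=+0
  edge (18, 2)→(22, 10): d=(4,8) right/bottom  bias=-1
    (8,1)@(17, 3): e=[174,6,12] → █
    (9,1)@(19, 3): e=[166,30,-4] → ·
    (7,2)@(15, 5): e=[138,18,36] → █
    (9,2)@(19, 5): e=[122,66,4] → █
    (10,2)@(21, 5): e=[114,90,-12] → ·
    (5,3)@(11, 7): e=[110,6,76] → █
    (6,3)@(13, 7): e=[102,30,60] → █
    (10,3)@(21, 7): e=[70,126,-4] → ·
    (4,4)@(9, 9): e=[74,18,100] → █
    (10,4)@(21, 9): e=[26,162,4] → █
    (2,5)@(5, 11): e=[46,6,140] → █
    (3,5)@(7, 11): e=[38,30,124] → █
  covered (24 px):
    · · · · · · · · · · ·
    · · · · · · · · █ · ·
    · · · · · · · █ █ █ ·
    · · · · · █ █ █ █ █ ·
    · · · · █ █ █ █ █ █ █
    · · █ █ █ █ █ █ · · ·
    · █ █ · · · · · · · ·
    · · · · · · · · · · ·
    · · · · · · · · · · ·
T2:
  2·area = 44
  edge (18, 10)→(8, 6): d=(-10,-4) top-left  bias=+0
  edge (8, 6)→(14, 4): d=(6,-2) top-left  bias=+0
  edge (14, 4)→(18, 10): d=(4,6) right/bottom  bias=-1
    (8,1)@(17, 3): e=[66,0,-22] → ·  [on edge]
    (5,2)@(11, 5): e=[22,0,22] → █  [on edge]
    (6,2)@(13, 5): e=[30,4,10] → █
    (7,2)@(15, 5): e=[38,8,-2] → ·
    (2,3)@(5, 7): e=[-22,0,66] → ·  [on edge]
    (5,3)@(11, 7): e=[2,12,30] → █
    (7,3)@(15, 7): e=[18,20,6] → █
    (8,3)@(17, 7): e=[26,24,-6] → ·
    (5,4)@(11, 9): e=[-18,24,38] → ·
    (6,4)@(13, 9): e=[-10,28,26] → ·
    (7,4)@(15, 9): e=[-2,32,14] → ·
    (8,4)@(17, 9): e=[6,36,2] → █
  covered (6 px):
    · · · · · · · · · · ·
    · · · · · · · · · · ·
    · · · · · █ █ · · · ·
    · · · · · █ █ █ · · ·
    · · · · · · · · █ · ·
    · · · · · · · · · · ·
    · · · · · · · · · · ·
    · · · · · · · · · · ·
    · · · · · · · · · · ·

Result: "outside"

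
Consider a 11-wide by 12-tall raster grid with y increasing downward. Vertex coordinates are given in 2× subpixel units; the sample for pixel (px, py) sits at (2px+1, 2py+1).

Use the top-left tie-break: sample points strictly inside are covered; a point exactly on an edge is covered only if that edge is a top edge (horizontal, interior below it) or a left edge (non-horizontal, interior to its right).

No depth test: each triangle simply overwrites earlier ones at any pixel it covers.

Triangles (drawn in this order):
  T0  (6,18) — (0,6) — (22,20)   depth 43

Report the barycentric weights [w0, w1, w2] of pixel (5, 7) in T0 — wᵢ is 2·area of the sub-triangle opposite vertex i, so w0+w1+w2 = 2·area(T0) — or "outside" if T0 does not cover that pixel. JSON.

T0:
  2·area = 180
  edge (6, 18)→(0, 6): d=(-6,-12) top-left  bias=+0
  edge (0, 6)→(22, 20): d=(22,14) right/bottom  bias=-1
  edge (22, 20)→(6, 18): d=(-16,-2) top-left  bias=+0
    (0,3)@(1, 7): e=[6,8,166] → X
    (1,3)@(3, 7): e=[30,-20,170] → .
    (0,4)@(1, 9): e=[-6,52,134] → .
    (1,4)@(3, 9): e=[18,24,138] → X
    (2,4)@(5, 9): e=[42,-4,142] → .
    (1,5)@(3, 11): e=[6,68,106] → X
    (2,5)@(5, 11): e=[30,40,110] → X
    (3,5)@(7, 11): e=[54,12,114] → X
    (4,5)@(9, 11): e=[78,-16,118] → .
    (1,6)@(3, 13): e=[-6,112,74] → .
    (2,6)@(5, 13): e=[18,84,78] → X
    (4,6)@(9, 13): e=[66,28,86] → X
    (5,6)@(11, 13): e=[90,0,90] → .  [on edge]
  covered (22 px):
    . . . . . . . . . . .
    . . . . . . . . . . .
    . . . . . . . . . . .
    X . . . . . . . . . .
    . X . . . . . . . . .
    . X X X . . . . . . .
    . . X X X . . . . . .
    . . X X X X X . . . .
    . . . X X X X X X . .
    . . . . . . . X X X .
    . . . . . . . . . . .
    . . . . . . . . . . .

Result: [44,58,78]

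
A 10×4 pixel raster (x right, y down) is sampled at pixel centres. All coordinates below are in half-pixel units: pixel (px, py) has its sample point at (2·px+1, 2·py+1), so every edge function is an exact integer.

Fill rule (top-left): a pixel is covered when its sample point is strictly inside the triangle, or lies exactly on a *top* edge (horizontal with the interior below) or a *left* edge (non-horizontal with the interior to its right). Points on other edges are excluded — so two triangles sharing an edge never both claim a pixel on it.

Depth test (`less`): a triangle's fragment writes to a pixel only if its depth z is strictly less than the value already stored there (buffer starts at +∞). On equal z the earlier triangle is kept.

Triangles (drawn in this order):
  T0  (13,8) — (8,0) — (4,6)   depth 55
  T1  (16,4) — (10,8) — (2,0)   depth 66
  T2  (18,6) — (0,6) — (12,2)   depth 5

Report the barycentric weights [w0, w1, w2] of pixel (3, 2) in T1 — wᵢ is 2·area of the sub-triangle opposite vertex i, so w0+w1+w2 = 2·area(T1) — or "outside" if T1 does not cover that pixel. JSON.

T0:
  2·area = 62  (B↔C swapped to make it positive)
  edge (13, 8)→(4, 6): d=(-9,-2) top-left  bias=+0
  edge (4, 6)→(8, 0): d=(4,-6) top-left  bias=+0
  edge (8, 0)→(13, 8): d=(5,8) right/bottom  bias=-1
    (3,1)@(7, 3): e=[33,6,23] → #
    (4,1)@(9, 3): e=[37,18,7] → #
    (5,1)@(11, 3): e=[41,30,-9] → ·
    (2,2)@(5, 5): e=[11,2,49] → #
    (5,2)@(11, 5): e=[23,38,1] → #
    (6,2)@(13, 5): e=[27,50,-15] → ·
    (2,3)@(5, 7): e=[-7,10,59] → ·
    (3,3)@(7, 7): e=[-3,22,43] → ·
    (4,3)@(9, 7): e=[1,34,27] → #
    (6,3)@(13, 7): e=[9,58,-5] → ·
  covered (8 px):
    · · · · · · · · · ·
    · · · # # · · · · ·
    · · # # # # · · · ·
    · · · · # # · · · ·
T1:
  2·area = 80
  edge (16, 4)→(10, 8): d=(-6,4) right/bottom  bias=-1
  edge (10, 8)→(2, 0): d=(-8,-8) top-left  bias=+0
  edge (2, 0)→(16, 4): d=(14,4) right/bottom  bias=-1
    (1,0)@(3, 1): e=[70,0,10] → #  [on edge]
    (2,0)@(5, 1): e=[62,16,2] → #
    (3,0)@(7, 1): e=[54,32,-6] → ·
    (1,1)@(3, 3): e=[58,-16,38] → ·
    (2,1)@(5, 3): e=[50,0,30] → #  [on edge]
    (3,1)@(7, 3): e=[42,16,22] → #
    (4,1)@(9, 3): e=[34,32,14] → #
    (5,1)@(11, 3): e=[26,48,6] → #
    (6,1)@(13, 3): e=[18,64,-2] → ·
    (2,2)@(5, 5): e=[38,-16,58] → ·
    (3,2)@(7, 5): e=[30,0,50] → #  [on edge]
    (6,2)@(13, 5): e=[6,48,26] → #
    (4,3)@(9, 7): e=[10,0,70] → #  [on edge]
  covered (12 px):
    · # # · · · · · · ·
    · · # # # # · · · ·
    · · · # # # # · · ·
    · · · · # # · · · ·
T2:
  2·area = 72
  edge (18, 6)→(0, 6): d=(-18,0) right/bottom  bias=-1
  edge (0, 6)→(12, 2): d=(12,-4) top-left  bias=+0
  edge (12, 2)→(18, 6): d=(6,4) right/bottom  bias=-1
    (7,0)@(15, 1): e=[90,0,-18] → ·  [on edge]
    (4,1)@(9, 3): e=[54,0,18] → #  [on edge]
    (5,1)@(11, 3): e=[54,8,10] → #
    (6,1)@(13, 3): e=[54,16,2] → #
    (7,1)@(15, 3): e=[54,24,-6] → ·
    (1,2)@(3, 5): e=[18,0,54] → #  [on edge]
    (2,2)@(5, 5): e=[18,8,46] → #
    (3,2)@(7, 5): e=[18,16,38] → #
    (7,2)@(15, 5): e=[18,48,6] → #
    (8,2)@(17, 5): e=[18,56,-2] → ·
    (1,3)@(3, 7): e=[-18,24,66] → ·
    (2,3)@(5, 7): e=[-18,32,58] → ·
  covered (10 px):
    · · · · · · · · · ·
    · · · · # # # · · ·
    · # # # # # # # · ·
    · · · · · · · · · ·

Answer: [0,50,30]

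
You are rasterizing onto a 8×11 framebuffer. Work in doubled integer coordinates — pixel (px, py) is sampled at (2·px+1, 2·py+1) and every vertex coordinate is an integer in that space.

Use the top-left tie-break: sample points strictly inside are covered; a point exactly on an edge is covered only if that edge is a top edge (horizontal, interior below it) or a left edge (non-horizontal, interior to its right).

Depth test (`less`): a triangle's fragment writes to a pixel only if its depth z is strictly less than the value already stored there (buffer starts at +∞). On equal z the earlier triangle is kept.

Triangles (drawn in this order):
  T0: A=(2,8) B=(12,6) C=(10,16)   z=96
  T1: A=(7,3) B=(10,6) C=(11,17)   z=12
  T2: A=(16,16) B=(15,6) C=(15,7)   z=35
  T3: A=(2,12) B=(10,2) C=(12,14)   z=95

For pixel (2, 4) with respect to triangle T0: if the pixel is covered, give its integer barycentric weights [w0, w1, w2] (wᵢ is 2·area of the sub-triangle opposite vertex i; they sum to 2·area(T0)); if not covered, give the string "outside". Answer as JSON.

T0:
  2·area = 96
  edge (2, 8)→(12, 6): d=(10,-2) top-left  bias=+0
  edge (12, 6)→(10, 16): d=(-2,10) right/bottom  bias=-1
  edge (10, 16)→(2, 8): d=(-8,-8) top-left  bias=+0
    (6,0)@(13, 1): e=[-48,0,144] → ·  [on edge]
    (0,3)@(1, 7): e=[-12,108,0] → ·  [on edge]
    (3,3)@(7, 7): e=[0,48,48] → █  [on edge]
    (4,3)@(9, 7): e=[4,28,64] → █
    (5,3)@(11, 7): e=[8,8,80] → █
    (6,3)@(13, 7): e=[12,-12,96] → ·
    (1,4)@(3, 9): e=[12,84,0] → █  [on edge]
    (2,4)@(5, 9): e=[16,64,16] → █
    (6,4)@(13, 9): e=[32,-16,80] → ·
    (1,5)@(3, 11): e=[32,80,-16] → ·
    (2,5)@(5, 11): e=[36,60,0] → █  [on edge]
    (5,5)@(11, 11): e=[48,0,48] → ·  [on edge]
    (3,6)@(7, 13): e=[60,36,0] → █  [on edge]
    (4,7)@(9, 15): e=[84,12,0] → █  [on edge]
    (5,8)@(11, 17): e=[108,-12,0] → ·  [on edge]
    (6,9)@(13, 19): e=[132,-36,0] → ·  [on edge]
    (4,10)@(9, 21): e=[144,0,-48] → ·  [on edge]
    (7,10)@(15, 21): e=[156,-60,0] → ·  [on edge]
  covered (14 px):
    · · · · · · · ·
    · · · · · · · ·
    · · · · · · · ·
    · · · █ █ █ · ·
    · █ █ █ █ █ · ·
    · · █ █ █ · · ·
    · · · █ █ · · ·
    · · · · █ · · ·
    · · · · · · · ·
    · · · · · · · ·
    · · · · · · · ·
T1:
  2·area = 30
  edge (7, 3)→(10, 6): d=(3,3) right/bottom  bias=-1
  edge (10, 6)→(11, 17): d=(1,11) right/bottom  bias=-1
  edge (11, 17)→(7, 3): d=(-4,-14) top-left  bias=+0
    (2,0)@(5, 1): e=[0,50,-20] → ·  [on edge]
    (3,1)@(7, 3): e=[0,30,0] → ·  [on edge]
    (4,2)@(9, 5): e=[0,10,20] → ·  [on edge]
    (4,3)@(9, 7): e=[6,12,12] → █
    (5,3)@(11, 7): e=[0,-10,40] → ·  [on edge]
    (4,4)@(9, 9): e=[12,14,4] → █
    (5,4)@(11, 9): e=[6,-8,32] → ·
    (6,4)@(13, 9): e=[0,-30,60] → ·  [on edge]
    (4,5)@(9, 11): e=[18,16,-4] → ·
    (7,5)@(15, 11): e=[0,-50,80] → ·  [on edge]
    (5,8)@(11, 17): e=[30,0,0] → ·  [on edge]
  covered (2 px):
    · · · · · · · ·
    · · · · · · · ·
    · · · · · · · ·
    · · · · █ · · ·
    · · · · █ · · ·
    · · · · · · · ·
    · · · · · · · ·
    · · · · · · · ·
    · · · · · · · ·
    · · · · · · · ·
    · · · · · · · ·
T2:
  2·area = 1  (B↔C swapped to make it positive)
  edge (16, 16)→(15, 7): d=(-1,-9) top-left  bias=+0
  edge (15, 7)→(15, 6): d=(0,-1) top-left  bias=+0
  edge (15, 6)→(16, 16): d=(1,10) right/bottom  bias=-1
    (7,0)@(15, 1): e=[6,0,-5] → ·  [on edge]
    (7,1)@(15, 3): e=[4,0,-3] → ·  [on edge]
    (7,2)@(15, 5): e=[2,0,-1] → ·  [on edge]
    (7,3)@(15, 7): e=[0,0,1] → █  [on edge]
    (7,4)@(15, 9): e=[-2,0,3] → ·  [on edge]
    (7,5)@(15, 11): e=[-4,0,5] → ·  [on edge]
    (7,6)@(15, 13): e=[-6,0,7] → ·  [on edge]
    (7,7)@(15, 15): e=[-8,0,9] → ·  [on edge]
    (7,8)@(15, 17): e=[-10,0,11] → ·  [on edge]
    (7,9)@(15, 19): e=[-12,0,13] → ·  [on edge]
    (7,10)@(15, 21): e=[-14,0,15] → ·  [on edge]
  covered (1 px):
    · · · · · · · ·
    · · · · · · · ·
    · · · · · · · ·
    · · · · · · · █
    · · · · · · · ·
    · · · · · · · ·
    · · · · · · · ·
    · · · · · · · ·
    · · · · · · · ·
    · · · · · · · ·
    · · · · · · · ·
T3:
  2·area = 116
  edge (2, 12)→(10, 2): d=(8,-10) top-left  bias=+0
  edge (10, 2)→(12, 14): d=(2,12) right/bottom  bias=-1
  edge (12, 14)→(2, 12): d=(-10,-2) top-left  bias=+0
    (4,2)@(9, 5): e=[14,18,84] → █
    (5,2)@(11, 5): e=[34,-6,88] → ·
    (3,3)@(7, 7): e=[10,46,60] → █
    (5,3)@(11, 7): e=[50,-2,68] → ·
    (2,4)@(5, 9): e=[6,74,36] → █
    (5,4)@(11, 9): e=[66,2,48] → █
    (6,4)@(13, 9): e=[86,-22,52] → ·
    (1,5)@(3, 11): e=[2,102,12] → █
    (6,5)@(13, 11): e=[102,-18,32] → ·
    (1,6)@(3, 13): e=[18,106,-8] → ·
    (2,6)@(5, 13): e=[38,82,-4] → ·
    (3,6)@(7, 13): e=[58,58,0] → █  [on edge]
  covered (15 px):
    · · · · · · · ·
    · · · · · · · ·
    · · · · █ · · ·
    · · · █ █ · · ·
    · · █ █ █ █ · ·
    · █ █ █ █ █ · ·
    · · · █ █ █ · ·
    · · · · · · · ·
    · · · · · · · ·
    · · · · · · · ·
    · · · · · · · ·

Final: [64,16,16]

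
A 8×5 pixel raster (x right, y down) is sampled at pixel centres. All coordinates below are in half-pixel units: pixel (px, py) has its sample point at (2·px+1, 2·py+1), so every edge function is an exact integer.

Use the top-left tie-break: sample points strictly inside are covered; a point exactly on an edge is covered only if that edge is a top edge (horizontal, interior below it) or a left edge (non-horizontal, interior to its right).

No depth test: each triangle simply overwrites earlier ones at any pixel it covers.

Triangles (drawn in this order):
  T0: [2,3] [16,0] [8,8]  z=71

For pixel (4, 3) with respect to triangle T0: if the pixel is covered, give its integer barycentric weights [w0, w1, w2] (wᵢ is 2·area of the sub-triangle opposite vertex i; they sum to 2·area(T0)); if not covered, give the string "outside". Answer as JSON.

T0:
  2·area = 88
  edge (2, 3)→(16, 0): d=(14,-3) top-left  bias=+0
  edge (16, 0)→(8, 8): d=(-8,8) right/bottom  bias=-1
  edge (8, 8)→(2, 3): d=(-6,-5) top-left  bias=+0
    (6,0)@(13, 1): e=[5,16,67] → #
    (7,0)@(15, 1): e=[11,0,77] → ·  [on edge]
    (1,1)@(3, 3): e=[3,80,5] → #
    (2,1)@(5, 3): e=[9,64,15] → #
    (3,1)@(7, 3): e=[15,48,25] → #
    (4,1)@(9, 3): e=[21,32,35] → #
    (5,1)@(11, 3): e=[27,16,45] → #
    (6,1)@(13, 3): e=[33,0,55] → ·  [on edge]
    (1,2)@(3, 5): e=[31,64,-7] → ·
    (2,2)@(5, 5): e=[37,48,3] → #
    (5,2)@(11, 5): e=[55,0,33] → ·  [on edge]
    (2,3)@(5, 7): e=[65,32,-9] → ·
    (4,3)@(9, 7): e=[77,0,11] → ·  [on edge]
    (3,4)@(7, 9): e=[99,0,-11] → ·  [on edge]
  covered (10 px):
    · · · · · · # ·
    · # # # # # · ·
    · · # # # · · ·
    · · · # · · · ·
    · · · · · · · ·

Result: "outside"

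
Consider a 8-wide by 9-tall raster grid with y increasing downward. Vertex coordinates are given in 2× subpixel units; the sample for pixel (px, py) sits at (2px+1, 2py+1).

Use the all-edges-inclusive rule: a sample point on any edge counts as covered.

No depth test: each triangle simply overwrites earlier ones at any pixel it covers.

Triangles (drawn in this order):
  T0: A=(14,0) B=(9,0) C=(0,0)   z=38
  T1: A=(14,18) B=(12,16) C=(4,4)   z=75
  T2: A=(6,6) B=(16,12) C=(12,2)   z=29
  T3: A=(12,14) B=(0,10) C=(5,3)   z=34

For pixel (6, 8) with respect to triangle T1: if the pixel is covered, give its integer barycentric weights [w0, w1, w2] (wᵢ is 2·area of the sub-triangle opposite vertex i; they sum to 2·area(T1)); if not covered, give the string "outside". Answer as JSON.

T0:
  degenerate (2·area = 0) — covers nothing
T1:
  2·area = 8
  edge (14, 18)→(12, 16): d=(-2,-2) inclusive
  edge (12, 16)→(4, 4): d=(-8,-12) inclusive
  edge (4, 4)→(14, 18): d=(10,14) inclusive
    (0,2)@(1, 5): e=[0,-44,52] → ·  [on edge]
    (1,3)@(3, 7): e=[0,-36,44] → ·  [on edge]
    (2,4)@(5, 9): e=[0,-28,36] → ·  [on edge]
    (3,5)@(7, 11): e=[0,-20,28] → ·  [on edge]
    (4,5)@(9, 11): e=[4,4,0] → █  [on edge]
    (5,5)@(11, 11): e=[8,28,-28] → ·
    (4,6)@(9, 13): e=[0,-12,20] → ·  [on edge]
    (5,7)@(11, 15): e=[0,-4,12] → ·  [on edge]
    (6,8)@(13, 17): e=[0,4,4] → █  [on edge]
    (7,8)@(15, 17): e=[4,28,-24] → ·
  covered (2 px):
    · · · · · · · ·
    · · · · · · · ·
    · · · · · · · ·
    · · · · · · · ·
    · · · · · · · ·
    · · · · █ · · ·
    · · · · · · · ·
    · · · · · · · ·
    · · · · · · █ ·
T2:
  2·area = 76  (B↔C swapped to make it positive)
  edge (6, 6)→(12, 2): d=(6,-4) inclusive
  edge (12, 2)→(16, 12): d=(4,10) inclusive
  edge (16, 12)→(6, 6): d=(-10,-6) inclusive
    (0,1)@(1, 3): e=[-38,114,0] → ·  [on edge]
    (5,1)@(11, 3): e=[2,14,60] → █
    (6,1)@(13, 3): e=[10,-6,72] → ·
    (4,2)@(9, 5): e=[6,42,28] → █
    (6,2)@(13, 5): e=[22,2,52] → █
    (7,2)@(15, 5): e=[30,-18,64] → ·
    (4,3)@(9, 7): e=[18,50,8] → █
    (7,3)@(15, 7): e=[42,-10,44] → ·
    (4,4)@(9, 9): e=[30,58,-12] → ·
    (5,4)@(11, 9): e=[38,38,0] → █  [on edge]
    (7,4)@(15, 9): e=[54,-2,24] → ·
    (5,5)@(11, 11): e=[50,46,-20] → ·
  covered (10 px):
    · · · · · · · ·
    · · · · · █ · ·
    · · · · █ █ █ ·
    · · · · █ █ █ ·
    · · · · · █ █ ·
    · · · · · · · █
    · · · · · · · ·
    · · · · · · · ·
    · · · · · · · ·
T3:
  2·area = 104
  edge (12, 14)→(0, 10): d=(-12,-4) inclusive
  edge (0, 10)→(5, 3): d=(5,-7) inclusive
  edge (5, 3)→(12, 14): d=(7,11) inclusive
    (2,1)@(5, 3): e=[104,0,0] → █  [on edge]
    (3,1)@(7, 3): e=[112,14,-22] → ·
    (2,2)@(5, 5): e=[80,10,14] → █
    (3,2)@(7, 5): e=[88,24,-8] → ·
    (1,3)@(3, 7): e=[48,6,50] → █
    (3,3)@(7, 7): e=[64,34,6] → █
    (4,3)@(9, 7): e=[72,48,-16] → ·
    (0,4)@(1, 9): e=[16,2,86] → █
    (4,4)@(9, 9): e=[48,58,-2] → ·
    (0,5)@(1, 11): e=[-8,12,100] → ·
    (1,5)@(3, 11): e=[0,26,78] → █  [on edge]
    (4,5)@(9, 11): e=[24,68,12] → █
    (4,6)@(9, 13): e=[0,78,26] → █  [on edge]
    (7,7)@(15, 15): e=[0,130,-26] → ·  [on edge]
  covered (15 px):
    · · · · · · · ·
    · · █ · · · · ·
    · · █ · · · · ·
    · █ █ █ · · · ·
    █ █ █ █ · · · ·
    · █ █ █ █ · · ·
    · · · · █ █ · ·
    · · · · · · · ·
    · · · · · · · ·

Answer: [4,4,0]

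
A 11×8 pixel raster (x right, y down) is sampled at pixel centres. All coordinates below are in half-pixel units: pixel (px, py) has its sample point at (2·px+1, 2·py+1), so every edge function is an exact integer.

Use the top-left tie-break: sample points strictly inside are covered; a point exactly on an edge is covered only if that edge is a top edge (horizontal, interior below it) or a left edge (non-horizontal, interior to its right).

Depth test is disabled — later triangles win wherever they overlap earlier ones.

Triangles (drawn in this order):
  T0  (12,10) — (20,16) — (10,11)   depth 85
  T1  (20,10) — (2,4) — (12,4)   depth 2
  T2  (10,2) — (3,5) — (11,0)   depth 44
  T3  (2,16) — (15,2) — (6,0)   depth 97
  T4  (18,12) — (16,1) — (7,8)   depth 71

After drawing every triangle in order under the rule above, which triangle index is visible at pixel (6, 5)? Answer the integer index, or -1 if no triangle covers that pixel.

T0:
  2·area = 20
  edge (12, 10)→(20, 16): d=(8,6) right/bottom  bias=-1
  edge (20, 16)→(10, 11): d=(-10,-5) top-left  bias=+0
  edge (10, 11)→(12, 10): d=(2,-1) top-left  bias=+0
    (5,5)@(11, 11): e=[14,5,1] → X
    (6,5)@(13, 11): e=[2,15,3] → X
    (7,5)@(15, 11): e=[-10,25,5] → .
    (5,6)@(11, 13): e=[30,-15,5] → .
    (6,6)@(13, 13): e=[18,-5,7] → .
    (7,6)@(15, 13): e=[6,5,9] → X
    (8,6)@(17, 13): e=[-6,15,11] → .
    (7,7)@(15, 15): e=[22,-15,13] → .
  covered (3 px):
    . . . . . . . . . . .
    . . . . . . . . . . .
    . . . . . . . . . . .
    . . . . . . . . . . .
    . . . . . . . . . . .
    . . . . . X X . . . .
    . . . . . . . X . . .
    . . . . . . . . . . .
T1:
  2·area = 60
  edge (20, 10)→(2, 4): d=(-18,-6) top-left  bias=+0
  edge (2, 4)→(12, 4): d=(10,0) top-left  bias=+0
  edge (12, 4)→(20, 10): d=(8,6) right/bottom  bias=-1
    (2,2)@(5, 5): e=[0,10,50] → X  [on edge]
    (3,2)@(7, 5): e=[12,10,38] → X
    (4,2)@(9, 5): e=[24,10,26] → X
    (5,2)@(11, 5): e=[36,10,14] → X
    (6,2)@(13, 5): e=[48,10,2] → X
    (7,2)@(15, 5): e=[60,10,-10] → .
    (2,3)@(5, 7): e=[-36,30,66] → .
    (3,3)@(7, 7): e=[-24,30,54] → .
    (4,3)@(9, 7): e=[-12,30,42] → .
    (5,3)@(11, 7): e=[0,30,30] → X  [on edge]
    (7,3)@(15, 7): e=[24,30,6] → X
    (8,3)@(17, 7): e=[36,30,-6] → .
    (8,4)@(17, 9): e=[0,50,10] → X  [on edge]
  covered (9 px):
    . . . . . . . . . . .
    . . . . . . . . . . .
    . . X X X X X . . . .
    . . . . . X X X . . .
    . . . . . . . . X . .
    . . . . . . . . . . .
    . . . . . . . . . . .
    . . . . . . . . . . .
T2:
  2·area = 11
  edge (10, 2)→(3, 5): d=(-7,3) right/bottom  bias=-1
  edge (3, 5)→(11, 0): d=(8,-5) top-left  bias=+0
  edge (11, 0)→(10, 2): d=(-1,2) right/bottom  bias=-1
    (3,1)@(7, 3): e=[2,4,5] → X
    (4,1)@(9, 3): e=[-4,14,1] → .
    (1,2)@(3, 5): e=[0,0,11] → .  [on edge]
    (3,2)@(7, 5): e=[-12,20,3] → .
  covered (1 px):
    . . . . . . . . . . .
    . . . X . . . . . . .
    . . . . . . . . . . .
    . . . . . . . . . . .
    . . . . . . . . . . .
    . . . . . . . . . . .
    . . . . . . . . . . .
    . . . . . . . . . . .
T3:
  2·area = 152  (B↔C swapped to make it positive)
  edge (2, 16)→(6, 0): d=(4,-16) top-left  bias=+0
  edge (6, 0)→(15, 2): d=(9,2) right/bottom  bias=-1
  edge (15, 2)→(2, 16): d=(-13,14) right/bottom  bias=-1
    (3,0)@(7, 1): e=[20,7,125] → X
    (4,0)@(9, 1): e=[52,3,97] → X
    (5,0)@(11, 1): e=[84,-1,69] → .
    (3,1)@(7, 3): e=[28,25,99] → X
    (5,1)@(11, 3): e=[92,17,43] → X
    (6,1)@(13, 3): e=[124,13,15] → X
    (7,1)@(15, 3): e=[156,9,-13] → .
    (2,2)@(5, 5): e=[4,47,101] → X
    (6,2)@(13, 5): e=[132,31,-11] → .
    (2,3)@(5, 7): e=[12,65,75] → X
    (5,3)@(11, 7): e=[108,53,-9] → .
    (2,4)@(5, 9): e=[20,83,49] → X
  covered (17 px):
    . . . X X . . . . . .
    . . . X X X X . . . .
    . . X X X X . . . . .
    . . X X X . . . . . .
    . . X X . . . . . . .
    . . X . . . . . . . .
    . X . . . . . . . . .
    . . . . . . . . . . .
T4:
  2·area = 113  (B↔C swapped to make it positive)
  edge (18, 12)→(7, 8): d=(-11,-4) top-left  bias=+0
  edge (7, 8)→(16, 1): d=(9,-7) top-left  bias=+0
  edge (16, 1)→(18, 12): d=(2,11) right/bottom  bias=-1
    (7,1)@(15, 3): e=[87,11,15] → X
    (8,1)@(17, 3): e=[95,25,-7] → .
    (5,2)@(11, 5): e=[49,1,63] → X
    (6,2)@(13, 5): e=[57,15,41] → X
    (8,2)@(17, 5): e=[73,43,-3] → .
    (4,3)@(9, 7): e=[19,5,89] → X
    (8,3)@(17, 7): e=[51,61,1] → X
    (9,3)@(19, 7): e=[59,75,-21] → .
    (4,4)@(9, 9): e=[-3,23,93] → .
    (5,4)@(11, 9): e=[5,37,71] → X
    (9,4)@(19, 9): e=[37,93,-17] → .
    (5,5)@(11, 11): e=[-17,55,75] → .
  covered (14 px):
    . . . . . . . . . . .
    . . . . . . . X . . .
    . . . . . X X X . . .
    . . . . X X X X X . .
    . . . . . X X X X . .
    . . . . . . . . X . .
    . . . . . . . . . . .
    . . . . . . . . . . .

Z-buffer (winner per pixel, '.' = empty):
  . . . 3 3 . . . . . .
  . . . 3 3 3 3 4 . . .
  . . 3 3 3 4 4 4 . . .
  . . 3 3 4 4 4 4 4 . .
  . . 3 3 . 4 4 4 4 . .
  . . 3 . . 0 0 . 4 . .
  . 3 . . . . . 0 . . .
  . . . . . . . . . . .

Answer: 0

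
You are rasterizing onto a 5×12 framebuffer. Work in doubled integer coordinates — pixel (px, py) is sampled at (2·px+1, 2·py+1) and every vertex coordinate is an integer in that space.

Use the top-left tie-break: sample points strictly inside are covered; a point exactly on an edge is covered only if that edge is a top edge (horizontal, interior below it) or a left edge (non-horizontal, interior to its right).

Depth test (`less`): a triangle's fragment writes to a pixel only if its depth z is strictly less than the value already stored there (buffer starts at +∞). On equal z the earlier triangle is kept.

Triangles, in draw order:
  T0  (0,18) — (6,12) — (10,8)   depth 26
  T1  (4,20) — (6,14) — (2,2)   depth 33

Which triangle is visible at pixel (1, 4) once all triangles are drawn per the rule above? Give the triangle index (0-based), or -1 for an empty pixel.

T0:
  degenerate (2·area = 0) — covers nothing
T1:
  2·area = 48  (B↔C swapped to make it positive)
  edge (4, 20)→(2, 2): d=(-2,-18) top-left  bias=+0
  edge (2, 2)→(6, 14): d=(4,12) right/bottom  bias=-1
  edge (6, 14)→(4, 20): d=(-2,6) right/bottom  bias=-1
    (1,2)@(3, 5): e=[12,0,36] → ·  [on edge]
    (4,2)@(9, 5): e=[120,-72,0] → ·  [on edge]
    (1,3)@(3, 7): e=[8,8,32] → █
    (2,3)@(5, 7): e=[44,-16,20] → ·
    (1,4)@(3, 9): e=[4,16,28] → █
    (2,4)@(5, 9): e=[40,-8,16] → ·
    (1,5)@(3, 11): e=[0,24,24] → █  [on edge]
    (2,5)@(5, 11): e=[36,0,12] → ·  [on edge]
    (3,5)@(7, 11): e=[72,-24,0] → ·  [on edge]
    (1,6)@(3, 13): e=[-4,32,20] → ·
    (2,6)@(5, 13): e=[32,8,8] → █
    (3,6)@(7, 13): e=[68,-16,-4] → ·
    (2,8)@(5, 17): e=[24,24,0] → ·  [on edge]
    (3,8)@(7, 17): e=[60,0,-12] → ·  [on edge]
    (1,11)@(3, 23): e=[-24,72,0] → ·  [on edge]
    (4,11)@(9, 23): e=[84,0,-36] → ·  [on edge]
  covered (5 px):
    · · · · ·
    · · · · ·
    · · · · ·
    · █ · · ·
    · █ · · ·
    · █ · · ·
    · · █ · ·
    · · █ · ·
    · · · · ·
    · · · · ·
    · · · · ·
    · · · · ·

Z-buffer (winner per pixel, '.' = empty):
  . . . . .
  . . . . .
  . . . . .
  . 1 . . .
  . 1 . . .
  . 1 . . .
  . . 1 . .
  . . 1 . .
  . . . . .
  . . . . .
  . . . . .
  . . . . .

Result: 1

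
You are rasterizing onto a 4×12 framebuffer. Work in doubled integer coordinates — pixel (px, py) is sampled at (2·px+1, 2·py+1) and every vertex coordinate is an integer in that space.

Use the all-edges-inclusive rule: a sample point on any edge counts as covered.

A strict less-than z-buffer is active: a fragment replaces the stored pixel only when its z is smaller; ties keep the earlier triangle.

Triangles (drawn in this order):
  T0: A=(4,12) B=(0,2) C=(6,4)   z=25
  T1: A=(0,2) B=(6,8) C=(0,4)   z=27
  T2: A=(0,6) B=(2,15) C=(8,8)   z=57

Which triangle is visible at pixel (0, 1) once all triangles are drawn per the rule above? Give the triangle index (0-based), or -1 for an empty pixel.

T0:
  2·area = 52
  edge (4, 12)→(0, 2): d=(-4,-10) inclusive
  edge (0, 2)→(6, 4): d=(6,2) inclusive
  edge (6, 4)→(4, 12): d=(-2,8) inclusive
    (0,1)@(1, 3): e=[6,4,42] → █
    (1,1)@(3, 3): e=[26,0,26] → █  [on edge]
    (2,1)@(5, 3): e=[46,-4,10] → ·
    (0,2)@(1, 5): e=[-2,16,38] → ·
    (1,2)@(3, 5): e=[18,12,22] → █
    (2,2)@(5, 5): e=[38,8,6] → █
    (3,2)@(7, 5): e=[58,4,-10] → ·
    (1,3)@(3, 7): e=[10,24,18] → █
    (3,3)@(7, 7): e=[50,16,-14] → ·
    (1,4)@(3, 9): e=[2,36,14] → █
    (2,4)@(5, 9): e=[22,32,-2] → ·
    (1,5)@(3, 11): e=[-6,48,10] → ·
  covered (7 px):
    · · · ·
    █ █ · ·
    · █ █ ·
    · █ █ ·
    · █ · ·
    · · · ·
    · · · ·
    · · · ·
    · · · ·
    · · · ·
    · · · ·
    · · · ·
T1:
  2·area = 12
  edge (0, 2)→(6, 8): d=(6,6) inclusive
  edge (6, 8)→(0, 4): d=(-6,-4) inclusive
  edge (0, 4)→(0, 2): d=(0,-2) inclusive
    (0,1)@(1, 3): e=[0,10,2] → █  [on edge]
    (1,1)@(3, 3): e=[-12,18,6] → ·
    (0,2)@(1, 5): e=[12,-2,2] → ·
    (1,2)@(3, 5): e=[0,6,6] → █  [on edge]
    (2,2)@(5, 5): e=[-12,14,10] → ·
    (1,3)@(3, 7): e=[12,-6,6] → ·
    (2,3)@(5, 7): e=[0,2,10] → █  [on edge]
    (3,3)@(7, 7): e=[-12,10,14] → ·
    (2,4)@(5, 9): e=[12,-10,10] → ·
    (3,4)@(7, 9): e=[0,-2,14] → ·  [on edge]
  covered (3 px):
    · · · ·
    █ · · ·
    · █ · ·
    · · █ ·
    · · · ·
    · · · ·
    · · · ·
    · · · ·
    · · · ·
    · · · ·
    · · · ·
    · · · ·
T2:
  2·area = 68  (B↔C swapped to make it positive)
  edge (0, 6)→(8, 8): d=(8,2) inclusive
  edge (8, 8)→(2, 15): d=(-6,7) inclusive
  edge (2, 15)→(0, 6): d=(-2,-9) inclusive
    (0,3)@(1, 7): e=[6,55,7] → █
    (1,3)@(3, 7): e=[2,41,25] → █
    (2,3)@(5, 7): e=[-2,27,43] → ·
    (0,4)@(1, 9): e=[22,43,3] → █
    (2,4)@(5, 9): e=[14,15,39] → █
    (3,4)@(7, 9): e=[10,1,57] → █
    (0,5)@(1, 11): e=[38,31,-1] → ·
    (1,5)@(3, 11): e=[34,17,17] → █
    (3,5)@(7, 11): e=[26,-11,53] → ·
    (1,6)@(3, 13): e=[50,5,13] → █
    (2,6)@(5, 13): e=[46,-9,31] → ·
    (1,7)@(3, 15): e=[66,-7,9] → ·
  covered (9 px):
    · · · ·
    · · · ·
    · · · ·
    █ █ · ·
    █ █ █ █
    · █ █ ·
    · █ · ·
    · · · ·
    · · · ·
    · · · ·
    · · · ·
    · · · ·

Z-buffer (winner per pixel, '.' = empty):
  . . . .
  0 0 . .
  . 0 0 .
  2 0 0 .
  2 0 2 2
  . 2 2 .
  . 2 . .
  . . . .
  . . . .
  . . . .
  . . . .
  . . . .

Result: 0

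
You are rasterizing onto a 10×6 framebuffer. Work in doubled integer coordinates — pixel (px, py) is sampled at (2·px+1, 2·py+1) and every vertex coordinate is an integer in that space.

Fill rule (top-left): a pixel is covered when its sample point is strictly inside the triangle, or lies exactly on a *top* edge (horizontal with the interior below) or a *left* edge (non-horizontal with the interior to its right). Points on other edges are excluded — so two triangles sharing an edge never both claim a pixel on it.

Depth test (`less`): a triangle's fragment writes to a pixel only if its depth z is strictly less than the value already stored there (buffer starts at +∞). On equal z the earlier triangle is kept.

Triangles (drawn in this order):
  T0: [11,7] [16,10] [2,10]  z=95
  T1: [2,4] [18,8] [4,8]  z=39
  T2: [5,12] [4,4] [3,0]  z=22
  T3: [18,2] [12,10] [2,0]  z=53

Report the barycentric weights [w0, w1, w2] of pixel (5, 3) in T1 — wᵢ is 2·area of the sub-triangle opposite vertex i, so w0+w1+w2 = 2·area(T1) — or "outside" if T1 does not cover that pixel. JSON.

T0:
  2·area = 42
  edge (11, 7)→(16, 10): d=(5,3) right/bottom  bias=-1
  edge (16, 10)→(2, 10): d=(-14,0) right/bottom  bias=-1
  edge (2, 10)→(11, 7): d=(9,-3) top-left  bias=+0
    (0,0)@(1, 1): e=[0,126,-84] → ·  [on edge]
    (8,2)@(17, 5): e=[-28,70,0] → ·  [on edge]
    (5,3)@(11, 7): e=[0,42,0] → ·  [on edge]
    (2,4)@(5, 9): e=[28,14,0] → #  [on edge]
    (3,4)@(7, 9): e=[22,14,6] → #
    (4,4)@(9, 9): e=[16,14,12] → #
    (5,4)@(11, 9): e=[10,14,18] → #
    (6,4)@(13, 9): e=[4,14,24] → #
    (7,4)@(15, 9): e=[-2,14,30] → ·
    (2,5)@(5, 11): e=[38,-14,18] → ·
    (3,5)@(7, 11): e=[32,-14,24] → ·
    (4,5)@(9, 11): e=[26,-14,30] → ·
  covered (5 px):
    · · · · · · · · · ·
    · · · · · · · · · ·
    · · · · · · · · · ·
    · · · · · · · · · ·
    · · # # # # # · · ·
    · · · · · · · · · ·
T1:
  2·area = 56
  edge (2, 4)→(18, 8): d=(16,4) right/bottom  bias=-1
  edge (18, 8)→(4, 8): d=(-14,0) right/bottom  bias=-1
  edge (4, 8)→(2, 4): d=(-2,-4) top-left  bias=+0
    (1,2)@(3, 5): e=[12,42,2] → #
    (2,2)@(5, 5): e=[4,42,10] → #
    (3,2)@(7, 5): e=[-4,42,18] → ·
    (1,3)@(3, 7): e=[44,14,-2] → ·
    (2,3)@(5, 7): e=[36,14,6] → #
    (3,3)@(7, 7): e=[28,14,14] → #
    (4,3)@(9, 7): e=[20,14,22] → #
    (5,3)@(11, 7): e=[12,14,30] → #
    (6,3)@(13, 7): e=[4,14,38] → #
    (7,3)@(15, 7): e=[-4,14,46] → ·
    (2,4)@(5, 9): e=[68,-14,2] → ·
    (3,4)@(7, 9): e=[60,-14,10] → ·
  covered (7 px):
    · · · · · · · · · ·
    · · · · · · · · · ·
    · # # · · · · · · ·
    · · # # # # # · · ·
    · · · · · · · · · ·
    · · · · · · · · · ·
T2:
  2·area = 4  (B↔C swapped to make it positive)
  edge (5, 12)→(3, 0): d=(-2,-12) top-left  bias=+0
  edge (3, 0)→(4, 4): d=(1,4) right/bottom  bias=-1
  edge (4, 4)→(5, 12): d=(1,8) right/bottom  bias=-1
  covered (0 px):
    · · · · · · · · · ·
    · · · · · · · · · ·
    · · · · · · · · · ·
    · · · · · · · · · ·
    · · · · · · · · · ·
    · · · · · · · · · ·
T3:
  2·area = 140
  edge (18, 2)→(12, 10): d=(-6,8) right/bottom  bias=-1
  edge (12, 10)→(2, 0): d=(-10,-10) top-left  bias=+0
  edge (2, 0)→(18, 2): d=(16,2) right/bottom  bias=-1
    (1,0)@(3, 1): e=[126,0,14] → #  [on edge]
    (2,0)@(5, 1): e=[110,20,10] → #
    (3,0)@(7, 1): e=[94,40,6] → #
    (4,0)@(9, 1): e=[78,60,2] → #
    (5,0)@(11, 1): e=[62,80,-2] → ·
    (1,1)@(3, 3): e=[114,-20,46] → ·
    (2,1)@(5, 3): e=[98,0,42] → #  [on edge]
    (5,1)@(11, 3): e=[50,60,30] → #
    (6,1)@(13, 3): e=[34,80,26] → #
    (7,1)@(15, 3): e=[18,100,22] → #
    (8,1)@(17, 3): e=[2,120,18] → #
    (9,1)@(19, 3): e=[-14,140,14] → ·
    (3,2)@(7, 5): e=[70,0,70] → #  [on edge]
    (4,3)@(9, 7): e=[42,0,98] → #  [on edge]
    (5,4)@(11, 9): e=[14,0,126] → #  [on edge]
    (6,5)@(13, 11): e=[-14,0,154] → ·  [on edge]
  covered (20 px):
    · # # # # · · · · ·
    · · # # # # # # # ·
    · · · # # # # # · ·
    · · · · # # # · · ·
    · · · · · # · · · ·
    · · · · · · · · · ·

Answer: [14,30,12]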